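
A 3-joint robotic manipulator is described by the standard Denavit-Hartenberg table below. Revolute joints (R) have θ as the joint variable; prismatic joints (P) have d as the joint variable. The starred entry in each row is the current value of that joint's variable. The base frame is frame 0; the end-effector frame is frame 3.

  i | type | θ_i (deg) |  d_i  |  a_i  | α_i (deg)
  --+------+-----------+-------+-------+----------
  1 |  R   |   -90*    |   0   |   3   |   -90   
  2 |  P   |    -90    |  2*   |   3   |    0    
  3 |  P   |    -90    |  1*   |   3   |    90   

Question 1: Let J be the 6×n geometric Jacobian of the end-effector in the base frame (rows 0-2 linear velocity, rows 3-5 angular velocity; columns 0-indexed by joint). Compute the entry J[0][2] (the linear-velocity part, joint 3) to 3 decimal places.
prismatic axis z_2 = (1.0000,0.0000,0.0000)
J_v[:, 2] = z_2; J_ω[:, 2] = (0,0,0)
entry J[0][2] = 1.0000

1.000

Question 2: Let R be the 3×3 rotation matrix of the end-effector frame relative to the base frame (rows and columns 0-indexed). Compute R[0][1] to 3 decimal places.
1.000

End-effector y-axis (col 1 of R) = (1.0000,0.0000,0.0000)
R[0][1] = 1.0000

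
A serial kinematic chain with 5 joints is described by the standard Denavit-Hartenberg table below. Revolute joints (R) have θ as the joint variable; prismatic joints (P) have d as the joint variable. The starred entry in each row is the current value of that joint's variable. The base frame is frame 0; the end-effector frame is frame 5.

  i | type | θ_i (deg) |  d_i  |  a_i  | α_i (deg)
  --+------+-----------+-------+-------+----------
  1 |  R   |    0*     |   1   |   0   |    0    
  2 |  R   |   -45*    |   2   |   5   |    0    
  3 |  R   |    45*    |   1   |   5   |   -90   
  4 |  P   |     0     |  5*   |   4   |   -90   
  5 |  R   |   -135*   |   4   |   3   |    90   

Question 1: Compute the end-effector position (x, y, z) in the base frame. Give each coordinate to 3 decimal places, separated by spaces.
after link 1: o_1 = (0.0000, 0.0000, 1.0000)
after link 2: o_2 = (3.5355, -3.5355, 3.0000)
after link 3: o_3 = (8.5355, -3.5355, 4.0000)
after link 4: o_4 = (12.5355, 1.4645, 4.0000)
after link 5: o_5 = (10.4142, 3.5858, 0.0000)

10.414 3.586 0.000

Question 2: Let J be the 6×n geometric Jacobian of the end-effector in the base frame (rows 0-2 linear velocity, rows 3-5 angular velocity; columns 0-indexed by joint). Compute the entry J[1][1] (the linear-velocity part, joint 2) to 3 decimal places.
axis z_1 = (0.0000,0.0000,1.0000); lever o_n−o_1 = (10.4142,3.5858,-1.0000)
cross product → J_v[:, 1] = (-3.5858,10.4142,0.0000)
J_ω[:, 1] = z_1
entry J[1][1] = 10.4142

10.414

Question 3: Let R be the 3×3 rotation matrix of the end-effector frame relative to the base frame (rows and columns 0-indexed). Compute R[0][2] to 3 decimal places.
-0.707

End-effector z-axis (col 2 of R) = (-0.7071,-0.7071,-0.0000)
R[0][2] = -0.7071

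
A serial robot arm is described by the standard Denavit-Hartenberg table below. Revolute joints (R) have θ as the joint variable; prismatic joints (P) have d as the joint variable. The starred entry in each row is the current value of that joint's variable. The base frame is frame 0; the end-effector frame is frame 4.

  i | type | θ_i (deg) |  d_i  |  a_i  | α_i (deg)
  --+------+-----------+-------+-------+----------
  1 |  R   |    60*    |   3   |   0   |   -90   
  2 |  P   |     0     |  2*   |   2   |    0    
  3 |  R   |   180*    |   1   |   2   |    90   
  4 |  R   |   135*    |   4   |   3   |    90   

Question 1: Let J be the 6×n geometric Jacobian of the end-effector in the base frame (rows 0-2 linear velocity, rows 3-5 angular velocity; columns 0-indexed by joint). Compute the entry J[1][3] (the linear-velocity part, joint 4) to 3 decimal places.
axis z_3 = (-0.0000,0.0000,-1.0000); lever o_n−o_3 = (-0.7765,2.8978,-4.0000)
cross product → J_v[:, 3] = (2.8978,0.7765,0.0000)
J_ω[:, 3] = z_3
entry J[1][3] = 0.7765

0.776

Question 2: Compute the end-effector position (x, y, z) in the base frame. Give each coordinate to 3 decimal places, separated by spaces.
-3.375 4.398 -1.000

after link 1: o_1 = (0.0000, 0.0000, 3.0000)
after link 2: o_2 = (-0.7321, 2.7321, 3.0000)
after link 3: o_3 = (-2.5981, 1.5000, 3.0000)
after link 4: o_4 = (-3.3745, 4.3978, -1.0000)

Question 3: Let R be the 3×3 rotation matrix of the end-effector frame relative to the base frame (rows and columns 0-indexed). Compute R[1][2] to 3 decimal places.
-0.259

End-effector z-axis (col 2 of R) = (-0.9659,-0.2588,-0.0000)
R[1][2] = -0.2588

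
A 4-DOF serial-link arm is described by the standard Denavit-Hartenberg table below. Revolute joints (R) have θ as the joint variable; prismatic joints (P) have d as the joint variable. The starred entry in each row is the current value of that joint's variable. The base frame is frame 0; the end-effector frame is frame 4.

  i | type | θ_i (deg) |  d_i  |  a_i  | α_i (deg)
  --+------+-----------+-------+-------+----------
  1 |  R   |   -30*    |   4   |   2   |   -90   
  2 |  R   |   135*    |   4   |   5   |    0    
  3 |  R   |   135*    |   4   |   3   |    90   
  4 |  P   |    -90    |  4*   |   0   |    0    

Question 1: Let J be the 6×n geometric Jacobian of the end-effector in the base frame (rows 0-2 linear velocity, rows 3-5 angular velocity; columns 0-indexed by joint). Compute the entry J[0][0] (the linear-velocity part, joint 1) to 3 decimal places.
axis z_0 = ẑ; lever o_n−o_0 = (-0.7939,9.6960,3.4645)
cross product → J_v[:, 0] = (-9.6960,-0.7939,0.0000)
J_ω[:, 0] = z_0
entry J[0][0] = -9.6960

-9.696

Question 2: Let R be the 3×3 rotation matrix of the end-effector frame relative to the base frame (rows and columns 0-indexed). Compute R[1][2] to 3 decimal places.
0.500

End-effector z-axis (col 2 of R) = (-0.8660,0.5000,-0.0000)
R[1][2] = 0.5000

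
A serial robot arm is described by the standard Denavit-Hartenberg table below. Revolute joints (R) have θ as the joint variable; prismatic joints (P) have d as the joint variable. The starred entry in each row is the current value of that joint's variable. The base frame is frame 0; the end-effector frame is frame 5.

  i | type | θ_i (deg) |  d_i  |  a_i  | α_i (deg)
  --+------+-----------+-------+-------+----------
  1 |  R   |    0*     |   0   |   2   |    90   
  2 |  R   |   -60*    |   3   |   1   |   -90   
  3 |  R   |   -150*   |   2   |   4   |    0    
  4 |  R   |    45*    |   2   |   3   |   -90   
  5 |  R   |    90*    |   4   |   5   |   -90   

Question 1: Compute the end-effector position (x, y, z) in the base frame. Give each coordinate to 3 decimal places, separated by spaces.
after link 1: o_1 = (2.0000, 0.0000, 0.0000)
after link 2: o_2 = (2.5000, -3.0000, -0.8660)
after link 3: o_3 = (2.5000, -5.0000, 3.1340)
after link 4: o_4 = (3.8438, -7.8978, 4.8064)
after link 5: o_5 = (1.4455, -8.9331, -1.0397)

1.446 -8.933 -1.040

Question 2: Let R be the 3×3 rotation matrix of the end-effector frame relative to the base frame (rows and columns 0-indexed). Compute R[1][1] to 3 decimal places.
0.259

End-effector y-axis (col 1 of R) = (-0.4830,0.2588,0.8365)
R[1][1] = 0.2588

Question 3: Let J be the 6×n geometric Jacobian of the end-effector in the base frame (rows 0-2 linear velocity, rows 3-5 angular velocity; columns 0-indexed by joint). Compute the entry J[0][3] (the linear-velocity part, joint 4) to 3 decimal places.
axis z_3 = (0.8660,-0.0000,0.5000); lever o_n−o_3 = (-1.0545,-3.9331,-4.1736)
cross product → J_v[:, 3] = (1.9665,3.0872,-3.4061)
J_ω[:, 3] = z_3
entry J[0][3] = 1.9665

1.967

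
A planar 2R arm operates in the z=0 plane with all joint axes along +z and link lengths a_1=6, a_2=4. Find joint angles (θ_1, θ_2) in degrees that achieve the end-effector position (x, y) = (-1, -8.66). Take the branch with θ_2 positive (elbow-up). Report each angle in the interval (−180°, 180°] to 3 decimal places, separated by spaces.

-120.002 60.006

cos θ_2 = (75.9956−6²−4²)/(2·6·4) = 0.4999; θ_2 = 60.0061° (elbow-up)
β = atan2(-8.6600,-1.0000) = -96.5870°; ψ = atan2(3.4643,7.9996) = 23.4155°
θ_1 = β − ψ = -120.0024°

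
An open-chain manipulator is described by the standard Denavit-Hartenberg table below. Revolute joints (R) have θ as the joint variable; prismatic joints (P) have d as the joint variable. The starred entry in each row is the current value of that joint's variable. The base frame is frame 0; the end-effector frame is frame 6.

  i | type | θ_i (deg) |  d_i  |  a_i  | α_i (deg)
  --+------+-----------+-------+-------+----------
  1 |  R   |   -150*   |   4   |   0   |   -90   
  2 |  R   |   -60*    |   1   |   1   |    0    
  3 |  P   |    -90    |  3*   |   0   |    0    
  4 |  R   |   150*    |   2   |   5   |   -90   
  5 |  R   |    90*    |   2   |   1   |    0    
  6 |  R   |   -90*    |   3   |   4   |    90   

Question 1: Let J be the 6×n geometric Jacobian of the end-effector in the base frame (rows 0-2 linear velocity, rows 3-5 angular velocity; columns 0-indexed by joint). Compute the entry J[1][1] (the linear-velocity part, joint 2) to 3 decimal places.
axis z_1 = (0.5000,-0.8660,0.0000); lever o_n−o_1 = (-5.7272,-9.0801,-4.1340)
cross product → J_v[:, 1] = (3.5801,2.0670,-9.5000)
J_ω[:, 1] = z_1
entry J[1][1] = 2.0670

2.067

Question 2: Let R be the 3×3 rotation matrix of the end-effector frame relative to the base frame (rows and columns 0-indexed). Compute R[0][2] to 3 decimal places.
0.500

End-effector z-axis (col 2 of R) = (0.5000,-0.8660,0.0000)
R[0][2] = 0.5000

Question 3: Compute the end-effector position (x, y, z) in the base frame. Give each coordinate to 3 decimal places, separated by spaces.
after link 1: o_1 = (0.0000, 0.0000, 4.0000)
after link 2: o_2 = (0.0670, -1.1160, 4.8660)
after link 3: o_3 = (1.5670, -3.7141, 4.8660)
after link 4: o_4 = (-1.7631, -7.9462, 4.8660)
after link 5: o_5 = (-2.2631, -7.0801, 2.8660)
after link 6: o_6 = (-5.7272, -9.0801, -0.1340)

-5.727 -9.080 -0.134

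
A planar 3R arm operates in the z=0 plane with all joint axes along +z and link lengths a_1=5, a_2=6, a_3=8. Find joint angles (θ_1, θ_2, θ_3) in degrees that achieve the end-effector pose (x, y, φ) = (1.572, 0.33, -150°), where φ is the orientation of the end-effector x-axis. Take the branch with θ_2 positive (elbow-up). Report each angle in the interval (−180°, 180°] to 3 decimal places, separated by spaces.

-6.009 59.997 156.011

wrist centre = target − a_3·(cos φ, sin φ) = (8.5002, 4.3300)
cos θ_2 = (91.0024−5²−6²)/(2·5·6) = 0.5000; θ_2 = 59.9974° (elbow-up)
β = atan2(4.3300,8.5002) = 26.9943°; ψ = atan2(5.1960,8.0002) = 33.0030°
θ_1 = β − ψ = -6.0088°
θ_3 = φ − θ_1 − θ_2 = 156.0114° (wrapped to (-180°,180°])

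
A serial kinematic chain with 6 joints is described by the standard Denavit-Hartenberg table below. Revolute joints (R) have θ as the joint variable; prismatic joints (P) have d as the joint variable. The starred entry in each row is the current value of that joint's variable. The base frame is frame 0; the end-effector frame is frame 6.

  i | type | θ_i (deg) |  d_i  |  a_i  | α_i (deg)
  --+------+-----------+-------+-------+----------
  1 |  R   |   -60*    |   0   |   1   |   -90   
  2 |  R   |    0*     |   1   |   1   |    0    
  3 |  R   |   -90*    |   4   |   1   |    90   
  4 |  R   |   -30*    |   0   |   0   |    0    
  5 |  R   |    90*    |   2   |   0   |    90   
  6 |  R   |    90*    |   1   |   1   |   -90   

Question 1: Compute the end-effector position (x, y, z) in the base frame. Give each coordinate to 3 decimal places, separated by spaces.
3.397 3.116 1.866

after link 1: o_1 = (0.5000, -0.8660, 0.0000)
after link 2: o_2 = (1.8660, -1.2321, 0.0000)
after link 3: o_3 = (5.3301, 0.7679, 1.0000)
after link 4: o_4 = (5.3301, 0.7679, 1.0000)
after link 5: o_5 = (4.3301, 2.5000, 1.0000)
after link 6: o_6 = (3.3971, 3.1160, 1.8660)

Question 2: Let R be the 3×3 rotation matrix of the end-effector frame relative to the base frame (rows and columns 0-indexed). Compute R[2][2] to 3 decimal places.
-0.500

End-effector z-axis (col 2 of R) = (-0.7500,-0.4330,-0.5000)
R[2][2] = -0.5000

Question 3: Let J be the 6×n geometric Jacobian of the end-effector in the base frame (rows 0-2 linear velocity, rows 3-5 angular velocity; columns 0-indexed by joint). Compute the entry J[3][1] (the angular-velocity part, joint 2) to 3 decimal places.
axis z_1 = (0.8660,0.5000,0.0000); lever o_n−o_1 = (2.8971,3.9821,1.8660)
cross product → J_v[:, 1] = (0.9330,-1.6160,2.0000)
J_ω[:, 1] = z_1
entry J[3][1] = 0.8660

0.866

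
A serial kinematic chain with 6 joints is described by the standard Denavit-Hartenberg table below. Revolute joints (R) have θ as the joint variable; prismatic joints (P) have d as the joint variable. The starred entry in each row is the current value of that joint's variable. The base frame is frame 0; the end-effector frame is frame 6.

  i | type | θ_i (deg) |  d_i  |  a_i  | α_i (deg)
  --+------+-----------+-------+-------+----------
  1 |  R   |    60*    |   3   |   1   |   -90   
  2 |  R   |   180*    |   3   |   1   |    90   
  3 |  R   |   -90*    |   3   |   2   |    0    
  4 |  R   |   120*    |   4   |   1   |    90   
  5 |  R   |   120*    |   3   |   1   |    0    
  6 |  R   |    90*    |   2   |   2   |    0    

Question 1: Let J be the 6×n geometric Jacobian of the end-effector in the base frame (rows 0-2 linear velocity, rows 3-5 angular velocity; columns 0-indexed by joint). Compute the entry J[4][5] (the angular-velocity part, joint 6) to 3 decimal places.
axis z_5 = (0.5000,-0.8660,-0.0000); lever o_n−o_5 = (2.5000,-0.8660,1.0000)
cross product → J_v[:, 5] = (-0.8660,-0.5000,1.7321)
J_ω[:, 5] = z_5
entry J[4][5] = -0.8660

-0.866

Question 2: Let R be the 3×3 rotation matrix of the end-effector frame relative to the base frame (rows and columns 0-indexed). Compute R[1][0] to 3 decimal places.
End-effector x-axis (col 0 of R) = (0.7500,0.4330,0.5000)
R[1][0] = 0.4330

0.433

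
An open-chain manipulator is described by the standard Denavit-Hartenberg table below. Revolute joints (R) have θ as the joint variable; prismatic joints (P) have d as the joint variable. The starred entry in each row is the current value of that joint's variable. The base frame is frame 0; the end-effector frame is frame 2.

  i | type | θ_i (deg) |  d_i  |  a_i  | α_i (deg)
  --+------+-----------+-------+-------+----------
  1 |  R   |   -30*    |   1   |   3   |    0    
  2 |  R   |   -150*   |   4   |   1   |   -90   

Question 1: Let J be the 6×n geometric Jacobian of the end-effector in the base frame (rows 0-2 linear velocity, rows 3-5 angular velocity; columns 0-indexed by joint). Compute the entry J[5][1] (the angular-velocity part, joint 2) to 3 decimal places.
1.000

axis z_1 = (0.0000,0.0000,1.0000); lever o_n−o_1 = (-1.0000,0.0000,4.0000)
cross product → J_v[:, 1] = (0.0000,-1.0000,0.0000)
J_ω[:, 1] = z_1
entry J[5][1] = 1.0000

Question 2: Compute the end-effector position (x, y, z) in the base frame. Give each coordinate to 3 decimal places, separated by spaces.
after link 1: o_1 = (2.5981, -1.5000, 1.0000)
after link 2: o_2 = (1.5981, -1.5000, 5.0000)

1.598 -1.500 5.000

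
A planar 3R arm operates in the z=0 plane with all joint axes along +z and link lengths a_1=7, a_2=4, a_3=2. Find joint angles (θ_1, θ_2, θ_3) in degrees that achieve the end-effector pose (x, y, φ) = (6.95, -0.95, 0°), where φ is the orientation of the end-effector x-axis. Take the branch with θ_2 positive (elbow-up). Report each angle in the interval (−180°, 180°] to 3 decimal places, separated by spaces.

-45.003 134.996 -89.993

wrist centre = target − a_3·(cos φ, sin φ) = (4.9500, -0.9500)
cos θ_2 = (25.4050−7²−4²)/(2·7·4) = -0.7071; θ_2 = 134.9957° (elbow-up)
β = atan2(-0.9500,4.9500) = -10.8641°; ψ = atan2(2.8286,4.1718) = 34.1389°
θ_1 = β − ψ = -45.0029°
θ_3 = φ − θ_1 − θ_2 = -89.9928° (wrapped to (-180°,180°])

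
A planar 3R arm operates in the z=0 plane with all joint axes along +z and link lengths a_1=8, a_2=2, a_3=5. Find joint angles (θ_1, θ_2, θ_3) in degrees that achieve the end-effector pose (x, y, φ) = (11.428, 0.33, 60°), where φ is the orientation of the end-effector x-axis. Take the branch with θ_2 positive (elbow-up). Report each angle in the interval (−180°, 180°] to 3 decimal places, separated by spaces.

wrist centre = target − a_3·(cos φ, sin φ) = (8.9280, -4.0001)
cos θ_2 = (95.7102−8²−2²)/(2·8·2) = 0.8659; θ_2 = 30.0094° (elbow-up)
β = atan2(-4.0001,8.9280) = -24.1344°; ψ = atan2(1.0003,9.7319) = 5.8685°
θ_1 = β − ψ = -30.0029°
θ_3 = φ − θ_1 − θ_2 = 59.9936° (wrapped to (-180°,180°])

-30.003 30.009 59.994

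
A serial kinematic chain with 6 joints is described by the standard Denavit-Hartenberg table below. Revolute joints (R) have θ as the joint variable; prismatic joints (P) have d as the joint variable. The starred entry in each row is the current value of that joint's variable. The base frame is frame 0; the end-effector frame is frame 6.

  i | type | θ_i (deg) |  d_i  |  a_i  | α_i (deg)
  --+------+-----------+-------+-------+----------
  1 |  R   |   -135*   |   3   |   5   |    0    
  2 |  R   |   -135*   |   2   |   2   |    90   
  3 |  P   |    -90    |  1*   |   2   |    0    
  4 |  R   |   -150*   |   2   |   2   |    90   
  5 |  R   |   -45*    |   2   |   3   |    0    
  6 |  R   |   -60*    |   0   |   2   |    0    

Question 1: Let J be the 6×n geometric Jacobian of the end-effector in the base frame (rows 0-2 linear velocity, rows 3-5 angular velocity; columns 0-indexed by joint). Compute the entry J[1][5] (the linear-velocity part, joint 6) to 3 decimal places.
axis z_5 = (-0.0000,0.8660,0.5000); lever o_n−o_5 = (-1.9319,0.2588,-0.4483)
cross product → J_v[:, 5] = (-0.5176,-0.9659,1.6730)
J_ω[:, 5] = z_5
entry J[1][5] = -0.9659

-0.966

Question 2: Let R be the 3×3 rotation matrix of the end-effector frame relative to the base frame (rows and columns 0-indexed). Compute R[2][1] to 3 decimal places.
End-effector y-axis (col 1 of R) = (-0.2588,-0.4830,0.8365)
R[2][1] = 0.8365

0.837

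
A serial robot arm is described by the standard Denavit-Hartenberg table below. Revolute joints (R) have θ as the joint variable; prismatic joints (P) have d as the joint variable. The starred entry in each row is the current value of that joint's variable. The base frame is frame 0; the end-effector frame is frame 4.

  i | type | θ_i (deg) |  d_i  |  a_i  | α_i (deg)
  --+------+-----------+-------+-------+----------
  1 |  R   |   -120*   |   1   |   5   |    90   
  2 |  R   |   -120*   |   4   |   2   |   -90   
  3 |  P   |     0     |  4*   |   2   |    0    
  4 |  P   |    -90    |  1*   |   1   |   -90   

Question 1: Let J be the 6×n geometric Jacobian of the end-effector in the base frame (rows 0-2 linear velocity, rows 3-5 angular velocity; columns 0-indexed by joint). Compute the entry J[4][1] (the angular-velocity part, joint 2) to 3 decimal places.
axis z_1 = (-0.8660,0.5000,0.0000); lever o_n−o_1 = (-5.4952,0.4821,-5.9641)
cross product → J_v[:, 1] = (-2.9821,-5.1651,2.3301)
J_ω[:, 1] = z_1
entry J[4][1] = 0.5000

0.500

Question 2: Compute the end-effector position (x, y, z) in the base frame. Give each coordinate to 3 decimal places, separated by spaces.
-7.995 -3.848 -4.964

after link 1: o_1 = (-2.5000, -4.3301, 1.0000)
after link 2: o_2 = (-5.4641, -1.4641, -0.7321)
after link 3: o_3 = (-6.6962, -3.5981, -4.4641)
after link 4: o_4 = (-7.9952, -3.8481, -4.9641)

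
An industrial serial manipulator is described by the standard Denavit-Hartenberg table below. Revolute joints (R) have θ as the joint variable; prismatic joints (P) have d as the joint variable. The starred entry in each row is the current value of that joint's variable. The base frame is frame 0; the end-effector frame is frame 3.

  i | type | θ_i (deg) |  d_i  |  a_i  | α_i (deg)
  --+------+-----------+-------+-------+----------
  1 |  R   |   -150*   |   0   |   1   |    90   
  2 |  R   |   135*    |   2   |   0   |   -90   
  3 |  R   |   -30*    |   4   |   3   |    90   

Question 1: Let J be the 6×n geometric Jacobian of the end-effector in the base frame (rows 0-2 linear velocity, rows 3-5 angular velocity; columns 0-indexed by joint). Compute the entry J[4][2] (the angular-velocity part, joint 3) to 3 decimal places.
0.354

axis z_2 = (0.6124,0.3536,-0.7071); lever o_n−o_2 = (3.2905,3.6318,-0.9913)
cross product → J_v[:, 2] = (2.2176,-1.7197,1.0607)
J_ω[:, 2] = z_2
entry J[4][2] = 0.3536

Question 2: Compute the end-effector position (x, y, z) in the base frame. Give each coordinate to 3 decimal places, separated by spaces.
1.424 4.864 -0.991

after link 1: o_1 = (-0.8660, -0.5000, 0.0000)
after link 2: o_2 = (-1.8660, 1.2321, 0.0000)
after link 3: o_3 = (1.4245, 4.8639, -0.9913)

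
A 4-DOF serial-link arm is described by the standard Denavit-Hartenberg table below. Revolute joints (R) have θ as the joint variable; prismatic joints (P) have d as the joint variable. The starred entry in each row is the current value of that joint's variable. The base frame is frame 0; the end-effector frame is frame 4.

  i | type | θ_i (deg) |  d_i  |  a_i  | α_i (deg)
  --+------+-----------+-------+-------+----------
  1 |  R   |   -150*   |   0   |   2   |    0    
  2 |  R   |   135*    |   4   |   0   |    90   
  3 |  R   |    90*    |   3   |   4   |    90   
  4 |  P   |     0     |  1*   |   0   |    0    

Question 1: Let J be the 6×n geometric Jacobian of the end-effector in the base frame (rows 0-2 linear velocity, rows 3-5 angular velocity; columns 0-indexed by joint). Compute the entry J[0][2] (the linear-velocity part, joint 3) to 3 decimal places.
-3.864

axis z_2 = (-0.2588,-0.9659,0.0000); lever o_n−o_2 = (0.1895,-3.1566,4.0000)
cross product → J_v[:, 2] = (-3.8637,1.0353,1.0000)
J_ω[:, 2] = z_2
entry J[0][2] = -3.8637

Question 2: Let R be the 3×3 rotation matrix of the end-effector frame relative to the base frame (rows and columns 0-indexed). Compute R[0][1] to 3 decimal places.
-0.259

End-effector y-axis (col 1 of R) = (-0.2588,-0.9659,0.0000)
R[0][1] = -0.2588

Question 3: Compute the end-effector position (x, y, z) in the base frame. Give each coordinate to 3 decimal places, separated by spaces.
after link 1: o_1 = (-1.7321, -1.0000, 0.0000)
after link 2: o_2 = (-1.7321, -1.0000, 4.0000)
after link 3: o_3 = (-2.5085, -3.8978, 8.0000)
after link 4: o_4 = (-1.5426, -4.1566, 8.0000)

-1.543 -4.157 8.000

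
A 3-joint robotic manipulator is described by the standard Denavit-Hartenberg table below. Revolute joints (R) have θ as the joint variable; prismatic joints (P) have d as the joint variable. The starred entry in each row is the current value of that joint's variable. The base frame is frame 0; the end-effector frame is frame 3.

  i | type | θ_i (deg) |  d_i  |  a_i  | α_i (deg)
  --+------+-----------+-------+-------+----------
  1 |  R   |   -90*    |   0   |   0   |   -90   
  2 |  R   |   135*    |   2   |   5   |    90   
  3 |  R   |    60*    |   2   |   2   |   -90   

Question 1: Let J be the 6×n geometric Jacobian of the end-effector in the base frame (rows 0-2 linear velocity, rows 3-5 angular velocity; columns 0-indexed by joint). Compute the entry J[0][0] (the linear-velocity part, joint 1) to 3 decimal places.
axis z_0 = ẑ; lever o_n−o_0 = (3.7321,2.8284,-5.6569)
cross product → J_v[:, 0] = (-2.8284,3.7321,0.0000)
J_ω[:, 0] = z_0
entry J[0][0] = -2.8284

-2.828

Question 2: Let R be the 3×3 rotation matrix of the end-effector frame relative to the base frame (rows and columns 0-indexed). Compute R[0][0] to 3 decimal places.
0.866

End-effector x-axis (col 0 of R) = (0.8660,0.3536,-0.3536)
R[0][0] = 0.8660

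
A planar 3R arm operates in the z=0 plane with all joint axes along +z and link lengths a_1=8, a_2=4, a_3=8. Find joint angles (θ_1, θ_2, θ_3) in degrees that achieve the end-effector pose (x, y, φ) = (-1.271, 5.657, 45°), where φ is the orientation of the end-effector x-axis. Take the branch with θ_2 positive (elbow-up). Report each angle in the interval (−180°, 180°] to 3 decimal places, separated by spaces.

wrist centre = target − a_3·(cos φ, sin φ) = (-6.9279, 0.0001)
cos θ_2 = (47.9952−8²−4²)/(2·8·4) = -0.5001; θ_2 = 120.0050° (elbow-up)
β = atan2(0.0001,-6.9279) = 179.9988°; ψ = atan2(3.4639,5.9997) = 30.0000°
θ_1 = β − ψ = 149.9988°
θ_3 = φ − θ_1 − θ_2 = 134.9962° (wrapped to (-180°,180°])

149.999 120.005 134.996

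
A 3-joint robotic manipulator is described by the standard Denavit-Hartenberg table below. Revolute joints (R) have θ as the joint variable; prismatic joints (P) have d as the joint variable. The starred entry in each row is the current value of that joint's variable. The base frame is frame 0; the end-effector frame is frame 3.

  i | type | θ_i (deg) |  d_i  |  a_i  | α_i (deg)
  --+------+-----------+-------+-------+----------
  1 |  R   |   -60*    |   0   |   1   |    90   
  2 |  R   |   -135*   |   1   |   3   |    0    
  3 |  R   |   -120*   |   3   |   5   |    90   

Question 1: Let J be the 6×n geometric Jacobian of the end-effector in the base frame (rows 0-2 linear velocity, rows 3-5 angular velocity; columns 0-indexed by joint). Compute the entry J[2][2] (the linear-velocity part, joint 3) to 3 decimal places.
axis z_2 = (-0.8660,-0.5000,0.0000); lever o_n−o_2 = (-3.2451,-0.3793,4.8296)
cross product → J_v[:, 2] = (-2.4148,4.1826,-1.2941)
J_ω[:, 2] = z_2
entry J[2][2] = -1.2941

-1.294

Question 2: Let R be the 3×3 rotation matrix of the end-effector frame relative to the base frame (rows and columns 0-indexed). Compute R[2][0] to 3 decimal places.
0.966

End-effector x-axis (col 0 of R) = (-0.1294,0.2241,0.9659)
R[2][0] = 0.9659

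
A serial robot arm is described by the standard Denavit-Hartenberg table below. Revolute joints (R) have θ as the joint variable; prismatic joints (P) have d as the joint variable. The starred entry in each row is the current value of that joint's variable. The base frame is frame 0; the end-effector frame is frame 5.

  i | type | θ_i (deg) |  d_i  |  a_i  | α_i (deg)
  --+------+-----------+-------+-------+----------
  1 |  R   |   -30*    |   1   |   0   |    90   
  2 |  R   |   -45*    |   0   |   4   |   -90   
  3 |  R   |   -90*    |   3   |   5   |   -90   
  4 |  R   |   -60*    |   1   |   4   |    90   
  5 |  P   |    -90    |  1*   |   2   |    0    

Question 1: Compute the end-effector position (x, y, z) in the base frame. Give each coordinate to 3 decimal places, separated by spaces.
3.035 -8.835 3.803

after link 1: o_1 = (0.0000, 0.0000, 1.0000)
after link 2: o_2 = (2.4495, -1.4142, -1.8284)
after link 3: o_3 = (1.7866, -6.8050, 0.2929)
after link 4: o_4 = (3.5203, -10.1153, 2.0353)
after link 5: o_5 = (3.0348, -8.8350, 3.8030)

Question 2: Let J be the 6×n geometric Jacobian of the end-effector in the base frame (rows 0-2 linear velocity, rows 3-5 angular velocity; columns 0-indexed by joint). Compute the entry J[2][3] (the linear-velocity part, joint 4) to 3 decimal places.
axis z_3 = (0.6124,-0.3536,-0.7071); lever o_n−o_3 = (1.2481,-2.0300,3.5101)
cross product → J_v[:, 3] = (-2.6765,-3.0321,-0.8018)
J_ω[:, 3] = z_3
entry J[2][3] = -0.8018

-0.802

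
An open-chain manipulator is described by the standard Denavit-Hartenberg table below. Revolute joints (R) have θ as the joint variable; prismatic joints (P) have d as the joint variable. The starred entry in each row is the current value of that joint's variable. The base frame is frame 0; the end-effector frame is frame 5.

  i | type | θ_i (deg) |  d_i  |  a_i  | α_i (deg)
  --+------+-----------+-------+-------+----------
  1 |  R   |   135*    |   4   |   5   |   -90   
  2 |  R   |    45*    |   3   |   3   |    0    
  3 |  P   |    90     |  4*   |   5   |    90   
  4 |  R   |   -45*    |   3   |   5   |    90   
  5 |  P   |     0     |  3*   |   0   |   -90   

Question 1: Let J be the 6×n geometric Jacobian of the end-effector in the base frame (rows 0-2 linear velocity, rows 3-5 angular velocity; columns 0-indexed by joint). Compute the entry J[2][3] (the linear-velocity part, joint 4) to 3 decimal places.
axis z_3 = (-0.5000,0.5000,-0.7071); lever o_n−o_3 = (3.2071,4.7929,-3.1213)
cross product → J_v[:, 3] = (1.8284,-3.8284,-4.0000)
J_ω[:, 3] = z_3
entry J[2][3] = -4.0000

-4.000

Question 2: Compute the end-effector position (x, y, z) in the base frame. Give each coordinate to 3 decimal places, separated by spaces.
-4.278 2.379 -4.778

after link 1: o_1 = (-3.5355, 3.5355, 4.0000)
after link 2: o_2 = (-7.1569, 2.9142, 1.8787)
after link 3: o_3 = (-7.4853, -2.4142, -1.6569)
after link 4: o_4 = (-4.7175, -0.1820, -6.2782)
after link 5: o_5 = (-4.2782, 2.3787, -4.7782)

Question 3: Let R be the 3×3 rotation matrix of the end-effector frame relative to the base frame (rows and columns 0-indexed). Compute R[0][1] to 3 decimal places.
-0.146

End-effector y-axis (col 1 of R) = (-0.1464,-0.8536,-0.5000)
R[0][1] = -0.1464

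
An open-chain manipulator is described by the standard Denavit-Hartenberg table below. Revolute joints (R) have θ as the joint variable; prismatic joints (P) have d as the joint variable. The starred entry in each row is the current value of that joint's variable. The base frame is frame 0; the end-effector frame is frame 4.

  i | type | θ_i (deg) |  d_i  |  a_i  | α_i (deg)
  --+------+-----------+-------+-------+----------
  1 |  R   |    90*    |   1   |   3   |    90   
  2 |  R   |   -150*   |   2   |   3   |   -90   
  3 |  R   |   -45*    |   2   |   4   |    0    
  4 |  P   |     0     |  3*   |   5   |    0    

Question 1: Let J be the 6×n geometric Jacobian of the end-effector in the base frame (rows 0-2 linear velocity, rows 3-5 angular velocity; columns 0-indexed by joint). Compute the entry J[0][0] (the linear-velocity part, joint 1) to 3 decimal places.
2.609

axis z_0 = ẑ; lever o_n−o_0 = (8.3640,-2.6094,-8.0121)
cross product → J_v[:, 0] = (2.6094,8.3640,-0.0000)
J_ω[:, 0] = z_0
entry J[0][0] = 2.6094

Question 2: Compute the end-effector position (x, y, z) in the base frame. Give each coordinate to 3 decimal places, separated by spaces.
after link 1: o_1 = (0.0000, 3.0000, 1.0000)
after link 2: o_2 = (2.0000, 0.4019, -0.5000)
after link 3: o_3 = (4.8284, -1.0476, -3.6463)
after link 4: o_4 = (8.3640, -2.6094, -8.0121)

8.364 -2.609 -8.012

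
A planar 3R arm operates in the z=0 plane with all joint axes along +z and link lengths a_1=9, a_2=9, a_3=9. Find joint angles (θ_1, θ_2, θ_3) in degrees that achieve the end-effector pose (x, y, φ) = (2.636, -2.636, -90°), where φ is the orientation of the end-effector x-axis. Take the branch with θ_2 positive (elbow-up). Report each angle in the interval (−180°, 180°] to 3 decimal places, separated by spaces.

wrist centre = target − a_3·(cos φ, sin φ) = (2.6360, 6.3640)
cos θ_2 = (47.4490−9²−9²)/(2·9·9) = -0.7071; θ_2 = 134.9999° (elbow-up)
β = atan2(6.3640,2.6360) = 67.5004°; ψ = atan2(6.3640,2.6361) = 67.4999°
θ_1 = β − ψ = 0.0005°
θ_3 = φ − θ_1 − θ_2 = 134.9996° (wrapped to (-180°,180°])

0.000 135.000 135.000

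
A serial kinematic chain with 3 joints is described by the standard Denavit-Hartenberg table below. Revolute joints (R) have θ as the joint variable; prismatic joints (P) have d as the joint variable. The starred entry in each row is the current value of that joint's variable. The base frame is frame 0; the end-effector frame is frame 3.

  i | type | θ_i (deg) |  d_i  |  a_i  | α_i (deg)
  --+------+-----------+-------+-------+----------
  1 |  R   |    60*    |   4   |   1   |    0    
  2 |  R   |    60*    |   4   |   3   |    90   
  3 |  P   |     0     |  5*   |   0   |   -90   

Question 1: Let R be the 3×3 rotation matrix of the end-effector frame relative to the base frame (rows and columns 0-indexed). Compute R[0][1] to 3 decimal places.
End-effector y-axis (col 1 of R) = (-0.8660,-0.5000,0.0000)
R[0][1] = -0.8660

-0.866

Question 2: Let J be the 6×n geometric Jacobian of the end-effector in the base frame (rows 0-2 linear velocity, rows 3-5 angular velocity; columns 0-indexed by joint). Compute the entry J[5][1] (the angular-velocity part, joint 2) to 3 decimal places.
axis z_1 = (0.0000,0.0000,1.0000); lever o_n−o_1 = (2.8301,5.0981,4.0000)
cross product → J_v[:, 1] = (-5.0981,2.8301,0.0000)
J_ω[:, 1] = z_1
entry J[5][1] = 1.0000

1.000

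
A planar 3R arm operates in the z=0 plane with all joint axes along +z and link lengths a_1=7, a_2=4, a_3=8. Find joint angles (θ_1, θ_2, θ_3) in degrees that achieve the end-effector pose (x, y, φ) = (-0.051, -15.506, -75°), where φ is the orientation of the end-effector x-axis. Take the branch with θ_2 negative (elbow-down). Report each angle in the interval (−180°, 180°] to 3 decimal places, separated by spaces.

wrist centre = target − a_3·(cos φ, sin φ) = (-2.1216, -7.7786)
cos θ_2 = (65.0075−7²−4²)/(2·7·4) = 0.0001; θ_2 = -89.9923° (elbow-down)
β = atan2(-7.7786,-2.1216) = -105.2559°; ψ = atan2(-4.0000,7.0005) = -29.7430°
θ_1 = β − ψ = -75.5129°
θ_3 = φ − θ_1 − θ_2 = 90.5053° (wrapped to (-180°,180°])

-75.513 -89.992 90.505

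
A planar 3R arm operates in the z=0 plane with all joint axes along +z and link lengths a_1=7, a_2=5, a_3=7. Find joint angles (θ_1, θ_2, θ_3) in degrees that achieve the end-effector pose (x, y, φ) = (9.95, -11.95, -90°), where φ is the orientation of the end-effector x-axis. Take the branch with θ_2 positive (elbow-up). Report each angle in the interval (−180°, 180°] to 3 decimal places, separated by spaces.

-44.997 44.991 -89.994

wrist centre = target − a_3·(cos φ, sin φ) = (9.9500, -4.9500)
cos θ_2 = (123.5050−7²−5²)/(2·7·5) = 0.7072; θ_2 = 44.9913° (elbow-up)
β = atan2(-4.9500,9.9500) = -26.4498°; ψ = atan2(3.5350,10.5361) = 18.5473°
θ_1 = β − ψ = -44.9971°
θ_3 = φ − θ_1 − θ_2 = -89.9942° (wrapped to (-180°,180°])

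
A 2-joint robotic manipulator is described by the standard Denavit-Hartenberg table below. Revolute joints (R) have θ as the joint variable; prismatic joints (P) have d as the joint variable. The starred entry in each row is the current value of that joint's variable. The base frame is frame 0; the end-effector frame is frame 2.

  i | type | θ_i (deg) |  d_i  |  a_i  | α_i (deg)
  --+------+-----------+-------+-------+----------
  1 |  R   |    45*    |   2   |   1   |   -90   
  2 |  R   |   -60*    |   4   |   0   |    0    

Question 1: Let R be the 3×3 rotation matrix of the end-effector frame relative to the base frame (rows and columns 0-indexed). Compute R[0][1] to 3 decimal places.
End-effector y-axis (col 1 of R) = (0.6124,0.6124,-0.5000)
R[0][1] = 0.6124

0.612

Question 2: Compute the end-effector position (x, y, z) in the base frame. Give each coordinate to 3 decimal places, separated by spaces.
-2.121 3.536 2.000

after link 1: o_1 = (0.7071, 0.7071, 2.0000)
after link 2: o_2 = (-2.1213, 3.5355, 2.0000)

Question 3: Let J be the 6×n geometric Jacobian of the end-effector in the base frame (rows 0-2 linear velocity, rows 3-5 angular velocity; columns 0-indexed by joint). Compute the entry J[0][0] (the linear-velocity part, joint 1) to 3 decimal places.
axis z_0 = ẑ; lever o_n−o_0 = (-2.1213,3.5355,2.0000)
cross product → J_v[:, 0] = (-3.5355,-2.1213,0.0000)
J_ω[:, 0] = z_0
entry J[0][0] = -3.5355

-3.536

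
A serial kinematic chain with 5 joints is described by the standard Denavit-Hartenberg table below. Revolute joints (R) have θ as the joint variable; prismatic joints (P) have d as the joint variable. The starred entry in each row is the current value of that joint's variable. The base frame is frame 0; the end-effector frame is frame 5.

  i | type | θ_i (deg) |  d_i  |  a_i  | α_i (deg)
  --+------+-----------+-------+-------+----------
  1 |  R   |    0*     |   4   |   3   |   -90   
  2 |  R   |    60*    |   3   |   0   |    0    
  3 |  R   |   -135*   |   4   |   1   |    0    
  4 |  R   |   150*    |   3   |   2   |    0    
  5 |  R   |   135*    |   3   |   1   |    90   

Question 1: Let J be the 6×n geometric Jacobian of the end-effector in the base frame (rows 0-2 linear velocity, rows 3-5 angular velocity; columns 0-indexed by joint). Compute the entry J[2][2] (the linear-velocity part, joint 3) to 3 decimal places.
axis z_2 = (0.0000,1.0000,0.0000); lever o_n−o_2 = (-0.0896,10.0000,-0.4659)
cross product → J_v[:, 2] = (-0.4659,-0.0000,0.0896)
J_ω[:, 2] = z_2
entry J[2][2] = 0.0896

0.090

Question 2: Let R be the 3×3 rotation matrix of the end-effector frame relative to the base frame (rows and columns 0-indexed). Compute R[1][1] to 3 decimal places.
End-effector y-axis (col 1 of R) = (0.0000,1.0000,0.0000)
R[1][1] = 1.0000

1.000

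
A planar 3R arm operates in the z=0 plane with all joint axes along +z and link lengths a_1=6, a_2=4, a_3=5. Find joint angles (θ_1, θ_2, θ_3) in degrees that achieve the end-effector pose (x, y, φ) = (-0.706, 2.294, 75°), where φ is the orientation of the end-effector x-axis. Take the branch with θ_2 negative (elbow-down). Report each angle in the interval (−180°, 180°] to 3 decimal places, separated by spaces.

-90.005 -150.002 -44.992

wrist centre = target − a_3·(cos φ, sin φ) = (-2.0001, -2.5356)
cos θ_2 = (10.4298−6²−4²)/(2·6·4) = -0.8660; θ_2 = -150.0024° (elbow-down)
β = atan2(-2.5356,-2.0001) = -128.2663°; ψ = atan2(-1.9999,2.5358) = -38.2609°
θ_1 = β − ψ = -90.0054°
θ_3 = φ − θ_1 − θ_2 = -44.9923° (wrapped to (-180°,180°])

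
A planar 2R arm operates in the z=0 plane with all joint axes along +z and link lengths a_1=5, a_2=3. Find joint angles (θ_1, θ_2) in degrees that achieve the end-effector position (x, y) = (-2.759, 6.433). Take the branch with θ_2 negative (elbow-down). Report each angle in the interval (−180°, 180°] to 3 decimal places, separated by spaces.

135.004 -60.010

cos θ_2 = (48.9956−5²−3²)/(2·5·3) = 0.4999; θ_2 = -60.0098° (elbow-down)
β = atan2(6.4330,-2.7590) = 113.2136°; ψ = atan2(-2.5983,6.4996) = -21.7901°
θ_1 = β − ψ = 135.0037°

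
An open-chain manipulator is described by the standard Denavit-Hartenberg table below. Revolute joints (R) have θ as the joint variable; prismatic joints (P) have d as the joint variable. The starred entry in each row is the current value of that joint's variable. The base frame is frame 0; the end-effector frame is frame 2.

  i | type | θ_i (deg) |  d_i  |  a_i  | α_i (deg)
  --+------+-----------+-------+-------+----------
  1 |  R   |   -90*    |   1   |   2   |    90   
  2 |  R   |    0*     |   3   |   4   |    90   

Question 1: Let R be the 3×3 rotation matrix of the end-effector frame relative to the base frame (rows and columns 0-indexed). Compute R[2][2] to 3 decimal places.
End-effector z-axis (col 2 of R) = (-0.0000,-0.0000,-1.0000)
R[2][2] = -1.0000

-1.000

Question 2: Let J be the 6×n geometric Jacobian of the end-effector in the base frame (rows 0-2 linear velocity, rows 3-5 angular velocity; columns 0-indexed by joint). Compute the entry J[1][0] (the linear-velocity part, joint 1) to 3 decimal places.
axis z_0 = ẑ; lever o_n−o_0 = (-3.0000,-6.0000,1.0000)
cross product → J_v[:, 0] = (6.0000,-3.0000,0.0000)
J_ω[:, 0] = z_0
entry J[1][0] = -3.0000

-3.000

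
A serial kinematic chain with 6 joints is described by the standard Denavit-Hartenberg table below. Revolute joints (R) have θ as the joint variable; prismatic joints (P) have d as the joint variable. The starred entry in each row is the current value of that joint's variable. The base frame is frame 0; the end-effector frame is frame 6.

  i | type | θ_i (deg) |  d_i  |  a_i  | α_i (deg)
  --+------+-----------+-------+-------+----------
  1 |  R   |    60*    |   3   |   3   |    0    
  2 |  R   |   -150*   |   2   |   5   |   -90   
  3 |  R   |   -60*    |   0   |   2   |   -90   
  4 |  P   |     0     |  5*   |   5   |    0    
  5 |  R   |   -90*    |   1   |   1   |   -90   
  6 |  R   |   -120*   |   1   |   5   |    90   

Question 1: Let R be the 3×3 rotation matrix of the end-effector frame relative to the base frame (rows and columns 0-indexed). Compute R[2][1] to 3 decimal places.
End-effector y-axis (col 1 of R) = (-0.0000,-0.5000,0.8660)
R[2][1] = 0.8660

0.866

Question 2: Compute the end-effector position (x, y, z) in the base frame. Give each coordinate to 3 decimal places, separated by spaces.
after link 1: o_1 = (1.5000, 2.5981, 3.0000)
after link 2: o_2 = (1.5000, -2.4019, 5.0000)
after link 3: o_3 = (1.5000, -3.4019, 6.7321)
after link 4: o_4 = (1.5000, -10.2321, 8.5622)
after link 5: o_5 = (2.5000, -11.0981, 8.0622)
after link 6: o_6 = (-0.0000, -15.3481, 6.7631)

-0.000 -15.348 6.763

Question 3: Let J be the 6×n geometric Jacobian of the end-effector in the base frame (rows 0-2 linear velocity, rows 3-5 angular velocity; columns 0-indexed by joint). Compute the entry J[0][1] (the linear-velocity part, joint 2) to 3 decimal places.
axis z_1 = (0.0000,0.0000,1.0000); lever o_n−o_1 = (-1.5000,-17.9462,3.7631)
cross product → J_v[:, 1] = (17.9462,-1.5000,0.0000)
J_ω[:, 1] = z_1
entry J[0][1] = 17.9462

17.946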